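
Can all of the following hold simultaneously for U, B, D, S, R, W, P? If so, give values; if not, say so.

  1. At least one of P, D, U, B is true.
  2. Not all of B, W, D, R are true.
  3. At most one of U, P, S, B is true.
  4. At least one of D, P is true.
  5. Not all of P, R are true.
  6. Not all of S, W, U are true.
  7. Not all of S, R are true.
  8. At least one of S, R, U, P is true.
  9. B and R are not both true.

U = False, B = False, D = False, S = False, R = False, W = False, P = True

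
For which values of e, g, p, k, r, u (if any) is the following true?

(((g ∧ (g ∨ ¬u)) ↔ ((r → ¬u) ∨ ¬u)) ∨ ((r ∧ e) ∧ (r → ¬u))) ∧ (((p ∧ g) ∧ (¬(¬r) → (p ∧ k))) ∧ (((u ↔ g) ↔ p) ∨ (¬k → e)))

e=F, g=T, p=T, k=F, r=F, u=T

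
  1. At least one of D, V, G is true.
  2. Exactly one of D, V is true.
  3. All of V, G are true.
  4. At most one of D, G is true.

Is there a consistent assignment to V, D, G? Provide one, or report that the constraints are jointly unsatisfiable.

V: True, D: False, G: True

  (1) {D, V, G}: 2 true — at least one ✓
  (2) {D, V}: 1 true — exactly one ✓
  (3) {V, G}: all 2 true ✓
  (4) {D, G}: 1 true — at most one ✓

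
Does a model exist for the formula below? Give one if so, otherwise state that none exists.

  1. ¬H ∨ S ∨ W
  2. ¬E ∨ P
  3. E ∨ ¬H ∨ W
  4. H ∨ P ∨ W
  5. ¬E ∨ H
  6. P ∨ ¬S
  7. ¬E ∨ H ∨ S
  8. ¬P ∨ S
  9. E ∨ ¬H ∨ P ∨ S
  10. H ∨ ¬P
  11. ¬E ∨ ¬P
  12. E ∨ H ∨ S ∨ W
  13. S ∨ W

S = False, W = True, E = False, H = False, P = False

Set S = False.
  then (¬P ∨ S) forces P = False.
  then (S ∨ W) forces W = True.
  then (¬E ∨ P) forces E = False.
  then (E ∨ ¬H ∨ P ∨ S) forces H = False.
All clauses satisfied.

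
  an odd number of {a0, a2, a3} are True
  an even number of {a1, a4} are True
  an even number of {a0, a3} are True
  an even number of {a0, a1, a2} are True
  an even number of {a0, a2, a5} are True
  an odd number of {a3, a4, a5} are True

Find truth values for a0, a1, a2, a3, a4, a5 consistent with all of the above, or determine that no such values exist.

a0 = True, a1 = False, a2 = True, a3 = True, a4 = False, a5 = False

{a0, a2, a3}: 3 true → odd ✓
{a1, a4}: 0 true → even ✓
{a0, a3}: 2 true → even ✓
{a0, a1, a2}: 2 true → even ✓
{a0, a2, a5}: 2 true → even ✓
{a3, a4, a5}: 1 true → odd ✓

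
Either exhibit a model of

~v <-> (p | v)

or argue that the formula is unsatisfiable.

p: True, v: False

  ~v <-> (p | v) = True
    ~v = True
    p | v = True
The formula evaluates to True.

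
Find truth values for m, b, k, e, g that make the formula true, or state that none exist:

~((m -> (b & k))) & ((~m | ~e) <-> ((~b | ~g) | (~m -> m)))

m = True; b = False; k = True; e = False; g = True

  ~((m -> (b & k))) = True
    m -> (b & k) = False
      b & k = False
  (~m | ~e) <-> ((~b | ~g) | (~m -> m)) = True
    ~m | ~e = True
      ~m = False
      ~e = True
    (~b | ~g) | (~m -> m) = True
      ~b | ~g = True
        ~b = True
        ~g = False
      ~m -> m = True
        ~m = False
Both conjuncts True, so the formula holds.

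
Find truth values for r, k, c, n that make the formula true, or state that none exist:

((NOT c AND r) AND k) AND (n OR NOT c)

r = True; k = True; c = False; n = True

  (NOT c AND r) AND k = True
    NOT c AND r = True
      NOT c = True
  n OR NOT c = True
    NOT c = True
Both conjuncts True, so the formula holds.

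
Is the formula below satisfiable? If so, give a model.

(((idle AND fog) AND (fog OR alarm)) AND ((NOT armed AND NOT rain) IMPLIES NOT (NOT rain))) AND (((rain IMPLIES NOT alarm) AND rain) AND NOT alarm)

fog=T, idle=T, alarm=F, armed=T, rain=T

  ((idle AND fog) AND (fog OR alarm)) AND ((NOT armed AND NOT rain) IMPLIES NOT (NOT rain)) = True
    (idle AND fog) AND (fog OR alarm) = True
      idle AND fog = True
      fog OR alarm = True
    (NOT armed AND NOT rain) IMPLIES NOT (NOT rain) = True
      NOT armed AND NOT rain = False
        NOT armed = False
        NOT rain = False
      NOT (NOT rain) = True
        NOT rain = False
  ((rain IMPLIES NOT alarm) AND rain) AND NOT alarm = True
    (rain IMPLIES NOT alarm) AND rain = True
      rain IMPLIES NOT alarm = True
        NOT alarm = True
    NOT alarm = True
Both conjuncts True, so the formula holds.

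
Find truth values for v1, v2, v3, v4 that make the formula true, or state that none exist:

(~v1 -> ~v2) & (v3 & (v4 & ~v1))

v1 = False, v2 = False, v3 = True, v4 = True

  ~v1 -> ~v2 = True
    ~v1 = True
    ~v2 = True
  v3 & (v4 & ~v1) = True
    v4 & ~v1 = True
      ~v1 = True
Both conjuncts True, so the formula holds.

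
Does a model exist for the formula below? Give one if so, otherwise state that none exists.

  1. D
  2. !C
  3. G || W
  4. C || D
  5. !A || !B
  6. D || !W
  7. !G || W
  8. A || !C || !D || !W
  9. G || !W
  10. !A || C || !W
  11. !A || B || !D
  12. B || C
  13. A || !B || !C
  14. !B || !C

Unit clause (D) forces D = True.
Unit clause (!C) forces C = False.
In (B || C) only B is left, so B = True.
In (!A || !B) only !A is left, so A = False.
Try G = False:
  (G || W) forces W = True.
  clause (G || !W) is falsified — backtrack.
So G = True.
  then (!G || W) forces W = True.
All clauses satisfied.

G: True, C: False, B: True, A: False, D: True, W: True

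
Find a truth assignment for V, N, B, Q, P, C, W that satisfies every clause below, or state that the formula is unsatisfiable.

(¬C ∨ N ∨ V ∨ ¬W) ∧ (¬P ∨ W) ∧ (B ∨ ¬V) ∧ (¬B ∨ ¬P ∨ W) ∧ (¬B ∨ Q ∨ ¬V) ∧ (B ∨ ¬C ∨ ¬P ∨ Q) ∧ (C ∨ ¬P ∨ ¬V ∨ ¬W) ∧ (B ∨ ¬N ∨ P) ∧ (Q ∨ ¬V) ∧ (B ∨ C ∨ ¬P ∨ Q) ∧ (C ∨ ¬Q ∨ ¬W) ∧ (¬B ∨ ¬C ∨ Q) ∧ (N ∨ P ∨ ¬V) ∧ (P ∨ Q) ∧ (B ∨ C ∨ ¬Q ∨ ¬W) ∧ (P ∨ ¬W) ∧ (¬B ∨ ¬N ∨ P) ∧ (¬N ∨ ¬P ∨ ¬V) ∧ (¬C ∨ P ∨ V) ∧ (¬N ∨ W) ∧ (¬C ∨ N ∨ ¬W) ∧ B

Unit clause (B) forces B = True.
Set V = False.
Set N = True.
  then (¬B ∨ ¬N ∨ P) forces P = True.
  then (¬N ∨ W) forces W = True.
Set Q = True.
  then (C ∨ ¬Q ∨ ¬W) forces C = True.
All clauses satisfied.

V: False, N: True, B: True, Q: True, P: True, C: True, W: True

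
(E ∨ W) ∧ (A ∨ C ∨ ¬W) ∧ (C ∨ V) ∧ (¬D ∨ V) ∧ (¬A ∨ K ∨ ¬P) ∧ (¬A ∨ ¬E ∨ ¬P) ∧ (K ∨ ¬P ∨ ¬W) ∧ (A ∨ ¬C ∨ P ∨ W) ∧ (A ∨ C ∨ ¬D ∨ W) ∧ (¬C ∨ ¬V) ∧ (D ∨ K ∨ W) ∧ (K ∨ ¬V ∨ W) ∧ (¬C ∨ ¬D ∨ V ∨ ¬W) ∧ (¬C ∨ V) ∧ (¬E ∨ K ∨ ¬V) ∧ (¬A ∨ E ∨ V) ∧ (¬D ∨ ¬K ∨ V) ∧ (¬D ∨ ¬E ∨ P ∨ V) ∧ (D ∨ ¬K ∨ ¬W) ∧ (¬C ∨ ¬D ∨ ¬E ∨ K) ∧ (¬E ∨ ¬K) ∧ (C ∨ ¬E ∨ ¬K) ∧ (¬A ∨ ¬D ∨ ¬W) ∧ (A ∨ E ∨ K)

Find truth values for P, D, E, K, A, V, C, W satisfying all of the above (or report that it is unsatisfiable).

P = False; D = False; E = False; K = False; A = True; V = True; C = False; W = True

Set P = False.
Set D = False.
Try E = True:
  (¬E ∨ ¬K) forces K = False.
  (D ∨ K ∨ W) forces W = True.
  (¬E ∨ K ∨ ¬V) forces V = False.
  (C ∨ V) forces C = True.
  clause (¬C ∨ V) is falsified — backtrack.
So E = False.
  then (E ∨ W) forces W = True.
  then (D ∨ ¬K ∨ ¬W) forces K = False.
  then (A ∨ E ∨ K) forces A = True.
  then (¬A ∨ E ∨ V) forces V = True.
  then (¬C ∨ ¬V) forces C = False.
All clauses satisfied.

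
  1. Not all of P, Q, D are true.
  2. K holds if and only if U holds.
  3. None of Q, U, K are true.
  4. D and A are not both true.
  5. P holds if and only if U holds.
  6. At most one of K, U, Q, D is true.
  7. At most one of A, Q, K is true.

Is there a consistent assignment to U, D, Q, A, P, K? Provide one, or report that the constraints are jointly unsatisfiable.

U: False, D: False, Q: False, A: True, P: False, K: False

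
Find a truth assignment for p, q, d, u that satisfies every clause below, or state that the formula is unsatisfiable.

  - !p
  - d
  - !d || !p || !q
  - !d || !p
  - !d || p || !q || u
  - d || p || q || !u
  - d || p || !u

p=F, q=T, d=T, u=T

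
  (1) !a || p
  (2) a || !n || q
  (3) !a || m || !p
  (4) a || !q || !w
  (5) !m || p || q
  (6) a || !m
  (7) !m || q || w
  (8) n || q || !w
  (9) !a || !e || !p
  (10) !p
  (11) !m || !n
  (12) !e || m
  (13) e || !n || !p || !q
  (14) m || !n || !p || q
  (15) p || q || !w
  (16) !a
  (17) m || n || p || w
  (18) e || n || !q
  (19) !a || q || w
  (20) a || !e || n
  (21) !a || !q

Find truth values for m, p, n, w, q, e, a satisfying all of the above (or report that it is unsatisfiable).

m = False, p = False, n = True, w = False, q = True, e = False, a = False

Unit clause (!p) forces p = False.
Unit clause (!a) forces a = False.
In (a || !m) only !m is left, so m = False.
In (!e || m) only !e is left, so e = False.
Try n = False:
  (m || n || p || w) forces w = True.
  (a || !q || !w) forces q = False.
  clause (n || q || !w) is falsified — backtrack.
So n = True.
  then (a || !n || q) forces q = True.
  then (a || !q || !w) forces w = False.
All clauses satisfied.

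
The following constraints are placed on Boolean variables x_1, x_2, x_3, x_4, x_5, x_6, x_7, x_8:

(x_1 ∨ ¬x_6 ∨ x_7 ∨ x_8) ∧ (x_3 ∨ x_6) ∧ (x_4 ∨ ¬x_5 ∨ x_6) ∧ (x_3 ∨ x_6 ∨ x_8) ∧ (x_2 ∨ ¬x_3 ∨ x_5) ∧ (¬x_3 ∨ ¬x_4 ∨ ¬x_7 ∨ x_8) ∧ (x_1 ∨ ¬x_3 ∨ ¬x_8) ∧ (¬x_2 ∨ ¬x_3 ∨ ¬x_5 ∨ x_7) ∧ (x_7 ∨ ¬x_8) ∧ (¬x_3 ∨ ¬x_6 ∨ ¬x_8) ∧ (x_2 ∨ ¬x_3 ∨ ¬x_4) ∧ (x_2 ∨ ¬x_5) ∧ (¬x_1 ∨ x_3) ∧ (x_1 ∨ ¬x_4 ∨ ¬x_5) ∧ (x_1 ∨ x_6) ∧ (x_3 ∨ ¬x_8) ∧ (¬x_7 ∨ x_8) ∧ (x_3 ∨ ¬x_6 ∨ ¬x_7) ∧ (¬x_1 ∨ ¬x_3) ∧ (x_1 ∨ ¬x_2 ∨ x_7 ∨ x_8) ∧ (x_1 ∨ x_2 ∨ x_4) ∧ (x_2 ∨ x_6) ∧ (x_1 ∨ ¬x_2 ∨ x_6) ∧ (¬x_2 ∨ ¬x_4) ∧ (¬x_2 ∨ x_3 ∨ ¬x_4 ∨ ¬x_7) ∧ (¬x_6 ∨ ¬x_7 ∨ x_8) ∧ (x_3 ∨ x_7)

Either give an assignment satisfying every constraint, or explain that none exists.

Case x_7 = True:
  (¬x_7 ∨ x_8) forces x_8 = True.
  (x_3 ∨ ¬x_8) forces x_3 = True.
  (x_1 ∨ ¬x_3 ∨ ¬x_8) forces x_1 = True.
  Clause (¬x_1 ∨ ¬x_3) is falsified — contradiction.
Case x_7 = False:
  (x_7 ∨ ¬x_8) forces x_8 = False.
  (x_3 ∨ x_7) forces x_3 = True.
  (¬x_1 ∨ ¬x_3) forces x_1 = False.
  (x_1 ∨ ¬x_6 ∨ x_7 ∨ x_8) forces x_6 = False.
  Clause (x_1 ∨ x_6) is falsified — contradiction.
Both cases fail, so the formula is unsatisfiable.

UNSATISFIABLE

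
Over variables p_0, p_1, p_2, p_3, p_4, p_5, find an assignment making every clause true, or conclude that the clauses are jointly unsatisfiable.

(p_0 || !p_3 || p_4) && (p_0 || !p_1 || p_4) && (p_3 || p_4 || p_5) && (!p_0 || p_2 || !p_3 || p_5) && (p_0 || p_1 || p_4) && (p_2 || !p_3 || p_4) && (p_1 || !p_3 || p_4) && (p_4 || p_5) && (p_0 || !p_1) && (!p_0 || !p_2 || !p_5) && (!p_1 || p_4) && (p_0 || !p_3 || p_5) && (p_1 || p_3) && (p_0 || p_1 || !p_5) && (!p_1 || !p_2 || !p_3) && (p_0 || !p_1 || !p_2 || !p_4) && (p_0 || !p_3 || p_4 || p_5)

Try p_0 = False:
  (p_0 || !p_1) forces p_1 = False.
  (p_0 || p_1 || p_4) forces p_4 = True.
  (p_1 || p_3) forces p_3 = True.
  (p_0 || !p_3 || p_5) forces p_5 = True.
  clause (p_0 || p_1 || !p_5) is falsified — backtrack.
So p_0 = True.
Set p_1 = True.
  then (!p_1 || p_4) forces p_4 = True.
Set p_2 = False.
Set p_3 = False.
Set p_5 = False.
All clauses satisfied.

p_0 = True; p_1 = True; p_2 = False; p_3 = False; p_4 = True; p_5 = False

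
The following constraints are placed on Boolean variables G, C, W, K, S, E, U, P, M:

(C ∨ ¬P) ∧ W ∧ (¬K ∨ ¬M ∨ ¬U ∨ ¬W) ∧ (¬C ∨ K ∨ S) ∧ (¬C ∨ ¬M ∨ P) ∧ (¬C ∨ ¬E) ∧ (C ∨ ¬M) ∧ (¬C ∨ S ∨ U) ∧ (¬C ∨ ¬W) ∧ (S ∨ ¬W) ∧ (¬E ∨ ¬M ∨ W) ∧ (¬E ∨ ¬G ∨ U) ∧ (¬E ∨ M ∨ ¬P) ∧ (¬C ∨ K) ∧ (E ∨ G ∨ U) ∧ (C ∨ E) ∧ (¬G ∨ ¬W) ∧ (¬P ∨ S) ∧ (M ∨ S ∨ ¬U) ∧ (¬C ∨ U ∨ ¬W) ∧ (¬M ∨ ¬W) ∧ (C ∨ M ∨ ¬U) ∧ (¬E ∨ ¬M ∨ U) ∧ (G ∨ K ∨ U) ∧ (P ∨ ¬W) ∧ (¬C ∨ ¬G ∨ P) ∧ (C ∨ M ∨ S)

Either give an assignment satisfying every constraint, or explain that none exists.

Case W = True:
  (¬C ∨ ¬W) forces C = False.
  (C ∨ ¬P) forces P = False.
  Clause (P ∨ ¬W) is falsified — contradiction.
Case W = False:
  Clause (W) is falsified — contradiction.
Both cases fail, so the formula is unsatisfiable.

No satisfying assignment exists.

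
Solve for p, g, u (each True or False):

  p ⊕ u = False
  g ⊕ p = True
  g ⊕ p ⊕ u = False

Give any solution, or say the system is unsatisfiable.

p=T, g=F, u=T

p ⊕ u = T ⊕ T = False ✓
g ⊕ p = F ⊕ T = True ✓
g ⊕ p ⊕ u = F ⊕ T ⊕ T = False ✓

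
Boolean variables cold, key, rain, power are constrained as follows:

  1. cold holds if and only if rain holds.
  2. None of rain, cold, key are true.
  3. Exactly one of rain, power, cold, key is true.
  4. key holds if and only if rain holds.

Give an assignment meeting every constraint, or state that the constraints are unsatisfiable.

cold: False, key: False, rain: False, power: True

  (1) cold=F, rain=F — same ✓
  (2) {rain, cold, key}: 0 true — none ✓
  (3) {rain, power, cold, key}: 1 true — exactly one ✓
  (4) key=F, rain=F — same ✓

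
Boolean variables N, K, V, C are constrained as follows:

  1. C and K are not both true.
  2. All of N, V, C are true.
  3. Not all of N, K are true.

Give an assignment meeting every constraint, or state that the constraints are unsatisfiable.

N = True, K = False, V = True, C = True

  (1) C=T, K=F — not both ✓
  (2) {N, V, C}: all 3 true ✓
  (3) {N, K}: 1/2 true — not all ✓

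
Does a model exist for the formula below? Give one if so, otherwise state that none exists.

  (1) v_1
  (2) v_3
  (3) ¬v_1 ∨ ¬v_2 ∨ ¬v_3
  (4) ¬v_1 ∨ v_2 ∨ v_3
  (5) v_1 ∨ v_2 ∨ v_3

Unit clause (v_1) forces v_1 = True.
Unit clause (v_3) forces v_3 = True.
In (¬v_1 ∨ ¬v_2 ∨ ¬v_3) only ¬v_2 is left, so v_2 = False.
Check each clause:
  (v_1): v_1 holds.
  (v_3): v_3 holds.
  (¬v_1 ∨ ¬v_2 ∨ ¬v_3): ¬v_2 holds.
  (¬v_1 ∨ v_2 ∨ v_3): v_3 holds.
  (v_1 ∨ v_2 ∨ v_3): v_1 holds.
All clauses satisfied.

v_1 = True, v_2 = False, v_3 = True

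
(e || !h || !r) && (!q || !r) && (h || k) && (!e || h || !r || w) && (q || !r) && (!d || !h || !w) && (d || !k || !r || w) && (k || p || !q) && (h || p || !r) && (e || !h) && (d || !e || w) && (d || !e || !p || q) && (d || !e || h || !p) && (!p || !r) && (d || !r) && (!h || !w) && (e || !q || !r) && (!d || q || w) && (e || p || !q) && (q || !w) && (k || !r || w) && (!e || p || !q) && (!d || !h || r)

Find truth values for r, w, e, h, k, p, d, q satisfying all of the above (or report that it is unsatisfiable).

r: False, w: True, e: True, h: False, k: True, p: True, d: True, q: True

Set r = False.
Set w = True.
  then (!h || !w) forces h = False.
  then (q || !w) forces q = True.
  then (h || k) forces k = True.
Set e = True.
  then (!e || p || !q) forces p = True.
  then (d || !e || h || !p) forces d = True.
All clauses satisfied.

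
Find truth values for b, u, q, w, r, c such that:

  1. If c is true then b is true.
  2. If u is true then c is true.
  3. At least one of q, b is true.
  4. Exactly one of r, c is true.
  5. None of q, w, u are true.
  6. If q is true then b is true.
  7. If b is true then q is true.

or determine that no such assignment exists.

Unsatisfiable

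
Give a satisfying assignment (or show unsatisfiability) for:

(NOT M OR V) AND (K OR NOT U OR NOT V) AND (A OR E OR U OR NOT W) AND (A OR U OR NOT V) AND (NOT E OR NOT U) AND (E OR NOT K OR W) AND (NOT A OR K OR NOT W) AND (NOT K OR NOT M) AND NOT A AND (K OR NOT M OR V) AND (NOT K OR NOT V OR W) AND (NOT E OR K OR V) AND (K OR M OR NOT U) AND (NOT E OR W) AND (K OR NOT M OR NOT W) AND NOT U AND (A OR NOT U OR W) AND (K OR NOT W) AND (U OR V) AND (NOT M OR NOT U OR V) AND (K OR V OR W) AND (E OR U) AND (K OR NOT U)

Unsatisfiable — no assignment works.

Case A = True:
  Clause (NOT A) is falsified — contradiction.
Case A = False:
  (NOT U) forces U = False.
  (A OR U OR NOT V) forces V = False.
  Clause (U OR V) is falsified — contradiction.
Both cases fail, so the formula is unsatisfiable.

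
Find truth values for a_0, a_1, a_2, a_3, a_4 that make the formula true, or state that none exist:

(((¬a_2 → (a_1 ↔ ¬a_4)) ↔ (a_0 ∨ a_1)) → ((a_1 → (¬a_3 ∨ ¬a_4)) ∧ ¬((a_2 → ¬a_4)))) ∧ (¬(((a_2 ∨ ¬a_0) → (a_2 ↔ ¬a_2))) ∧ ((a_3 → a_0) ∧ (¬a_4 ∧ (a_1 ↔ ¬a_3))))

Case a_4 = True: the conjunct ¬a_4 is False.
Case a_4 = False: the formula simplifies to ¬(((¬a_2 → a_1) ↔ (a_0 ∨ a_1))) ∧ (¬(((a_2 ∨ ¬a_0) → (a_2 ↔ ¬a_2))) ∧ ((a_3 → a_0) ∧ (a_1 ↔ ¬a_3))).
  a_1 = True: the conjunct ¬(((¬a_2 → a_1) ↔ (a_0 ∨ a_1))) becomes ¬((True ↔ True)) = False.
  a_1 = False: simplifies to ¬((a_2 ↔ a_0)) ∧ (¬(((a_2 ∨ ¬a_0) → (a_2 ↔ ¬a_2))) ∧ ((a_3 → a_0) ∧ a_3)).
    a_3 = True: simplifies to ¬((a_2 ↔ a_0)) ∧ (¬(((a_2 ∨ ¬a_0) → (a_2 ↔ ¬a_2))) ∧ a_0).
      a_0 = True: simplifies to ¬a_2 ∧ ¬((a_2 → (a_2 ↔ ¬a_2))).
        a_2 = True: the conjunct ¬a_2 is False.
        a_2 = False: the conjunct ¬((a_2 → (a_2 ↔ ¬a_2))) becomes ¬((False → False)) = False.
      a_0 = False: the conjunct a_0 is False.
    a_3 = False: the conjunct a_3 is False.
Both cases fail — unsatisfiable.

No satisfying assignment exists.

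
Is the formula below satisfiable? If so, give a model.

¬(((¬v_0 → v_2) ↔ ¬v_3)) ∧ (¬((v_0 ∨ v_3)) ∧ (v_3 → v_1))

v_0=F, v_1=F, v_2=F, v_3=F

  ¬(((¬v_0 → v_2) ↔ ¬v_3)) = True
    (¬v_0 → v_2) ↔ ¬v_3 = False
      ¬v_0 → v_2 = False
        ¬v_0 = True
      ¬v_3 = True
  ¬((v_0 ∨ v_3)) ∧ (v_3 → v_1) = True
    ¬((v_0 ∨ v_3)) = True
      v_0 ∨ v_3 = False
    v_3 → v_1 = True
Both conjuncts True, so the formula holds.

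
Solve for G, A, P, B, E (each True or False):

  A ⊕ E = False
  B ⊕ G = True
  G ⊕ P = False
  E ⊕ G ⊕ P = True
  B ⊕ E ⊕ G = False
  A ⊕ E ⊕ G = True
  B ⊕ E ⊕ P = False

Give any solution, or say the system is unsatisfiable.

G = True; A = True; P = True; B = False; E = True

A ⊕ E = T ⊕ T = False ✓
B ⊕ G = F ⊕ T = True ✓
G ⊕ P = T ⊕ T = False ✓
E ⊕ G ⊕ P = T ⊕ T ⊕ T = True ✓
B ⊕ E ⊕ G = F ⊕ T ⊕ T = False ✓
A ⊕ E ⊕ G = T ⊕ T ⊕ T = True ✓
B ⊕ E ⊕ P = F ⊕ T ⊕ T = False ✓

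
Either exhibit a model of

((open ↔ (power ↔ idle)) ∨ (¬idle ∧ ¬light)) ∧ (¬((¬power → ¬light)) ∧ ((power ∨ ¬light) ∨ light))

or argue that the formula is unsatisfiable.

idle: False, open: True, power: False, light: True

  (open ↔ (power ↔ idle)) ∨ (¬idle ∧ ¬light) = True
    open ↔ (power ↔ idle) = True
      power ↔ idle = True
    ¬idle ∧ ¬light = False
      ¬idle = True
      ¬light = False
  ¬((¬power → ¬light)) ∧ ((power ∨ ¬light) ∨ light) = True
    ¬((¬power → ¬light)) = True
      ¬power → ¬light = False
        ¬power = True
        ¬light = False
    (power ∨ ¬light) ∨ light = True
      power ∨ ¬light = False
        ¬light = False
Both conjuncts True, so the formula holds.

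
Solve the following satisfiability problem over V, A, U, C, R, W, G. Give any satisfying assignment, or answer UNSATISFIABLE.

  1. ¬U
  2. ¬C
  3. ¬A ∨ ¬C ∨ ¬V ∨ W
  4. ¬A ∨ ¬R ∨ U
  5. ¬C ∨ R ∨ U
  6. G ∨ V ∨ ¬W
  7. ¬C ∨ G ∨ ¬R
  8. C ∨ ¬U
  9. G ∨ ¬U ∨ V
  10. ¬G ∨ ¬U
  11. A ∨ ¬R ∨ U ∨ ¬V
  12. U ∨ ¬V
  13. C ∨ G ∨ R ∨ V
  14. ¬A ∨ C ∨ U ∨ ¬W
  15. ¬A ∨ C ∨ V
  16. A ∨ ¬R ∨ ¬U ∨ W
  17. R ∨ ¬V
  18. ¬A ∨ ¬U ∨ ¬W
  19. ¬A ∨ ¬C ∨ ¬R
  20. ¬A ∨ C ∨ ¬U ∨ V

V = False, A = False, U = False, C = False, R = False, W = False, G = True

Unit clause (¬U) forces U = False.
Unit clause (¬C) forces C = False.
In (U ∨ ¬V) only ¬V is left, so V = False.
In (¬A ∨ C ∨ V) only ¬A is left, so A = False.
Set R = False.
  then (C ∨ G ∨ R ∨ V) forces G = True.
Set W = False.
All clauses satisfied.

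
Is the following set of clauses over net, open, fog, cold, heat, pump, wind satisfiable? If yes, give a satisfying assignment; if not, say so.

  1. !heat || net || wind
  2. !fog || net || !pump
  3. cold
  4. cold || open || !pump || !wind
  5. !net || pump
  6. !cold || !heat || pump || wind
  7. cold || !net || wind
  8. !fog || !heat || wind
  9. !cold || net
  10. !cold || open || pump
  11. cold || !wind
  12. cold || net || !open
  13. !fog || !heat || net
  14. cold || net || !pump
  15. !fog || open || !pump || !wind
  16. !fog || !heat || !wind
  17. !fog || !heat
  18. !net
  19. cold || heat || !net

No satisfying assignment exists.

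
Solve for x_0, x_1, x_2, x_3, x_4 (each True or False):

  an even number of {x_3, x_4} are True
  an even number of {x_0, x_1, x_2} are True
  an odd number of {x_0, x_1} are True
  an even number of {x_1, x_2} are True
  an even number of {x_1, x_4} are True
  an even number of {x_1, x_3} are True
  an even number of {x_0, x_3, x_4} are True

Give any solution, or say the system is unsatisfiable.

x_0 = False, x_1 = True, x_2 = True, x_3 = True, x_4 = True

{x_3, x_4}: 2 true → even ✓
{x_0, x_1, x_2}: 2 true → even ✓
{x_0, x_1}: 1 true → odd ✓
{x_1, x_2}: 2 true → even ✓
{x_1, x_4}: 2 true → even ✓
{x_1, x_3}: 2 true → even ✓
{x_0, x_3, x_4}: 2 true → even ✓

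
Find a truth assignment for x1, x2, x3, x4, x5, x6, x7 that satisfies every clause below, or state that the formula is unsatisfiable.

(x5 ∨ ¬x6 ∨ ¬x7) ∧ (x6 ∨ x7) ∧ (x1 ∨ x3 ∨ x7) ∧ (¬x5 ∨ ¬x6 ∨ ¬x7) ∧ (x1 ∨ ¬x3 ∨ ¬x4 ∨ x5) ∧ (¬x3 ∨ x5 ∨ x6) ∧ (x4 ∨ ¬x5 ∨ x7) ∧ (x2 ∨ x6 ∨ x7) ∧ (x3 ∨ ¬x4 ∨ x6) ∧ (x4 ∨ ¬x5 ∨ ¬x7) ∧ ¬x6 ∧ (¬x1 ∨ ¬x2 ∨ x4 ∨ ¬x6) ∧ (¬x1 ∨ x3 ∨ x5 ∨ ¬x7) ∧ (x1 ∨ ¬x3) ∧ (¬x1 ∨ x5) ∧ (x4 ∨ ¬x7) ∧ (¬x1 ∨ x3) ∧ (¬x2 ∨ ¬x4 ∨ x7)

Unit clause (¬x6) forces x6 = False.
In (x6 ∨ x7) only x7 is left, so x7 = True.
In (x4 ∨ ¬x7) only x4 is left, so x4 = True.
In (x3 ∨ ¬x4 ∨ x6) only x3 is left, so x3 = True.
In (x1 ∨ ¬x3) only x1 is left, so x1 = True.
In (¬x1 ∨ x5) only x5 is left, so x5 = True.
Set x2 = True.
All clauses satisfied.

x1 = True, x2 = True, x3 = True, x4 = True, x5 = True, x6 = False, x7 = True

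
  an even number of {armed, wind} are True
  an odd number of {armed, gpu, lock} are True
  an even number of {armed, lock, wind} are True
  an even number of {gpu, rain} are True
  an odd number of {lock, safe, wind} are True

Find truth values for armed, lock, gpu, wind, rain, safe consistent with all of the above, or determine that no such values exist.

armed: True, lock: False, gpu: False, wind: True, rain: False, safe: False

{armed, wind}: 2 true → even ✓
{armed, gpu, lock}: 1 true → odd ✓
{armed, lock, wind}: 2 true → even ✓
{gpu, rain}: 0 true → even ✓
{lock, safe, wind}: 1 true → odd ✓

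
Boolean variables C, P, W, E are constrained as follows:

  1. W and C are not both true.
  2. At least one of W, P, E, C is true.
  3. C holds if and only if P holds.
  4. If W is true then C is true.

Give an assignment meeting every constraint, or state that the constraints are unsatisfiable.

C = True, P = True, W = False, E = False

  (1) W=F, C=T — not both ✓
  (2) {W, P, E, C}: 2 true — at least one ✓
  (3) C=T, P=T — same ✓
  (4) W=F ⇒ C: vacuous ✓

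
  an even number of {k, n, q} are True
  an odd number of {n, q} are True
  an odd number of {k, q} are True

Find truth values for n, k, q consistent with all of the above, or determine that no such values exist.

n = True, k = True, q = False

{k, n, q}: 2 true → even ✓
{n, q}: 1 true → odd ✓
{k, q}: 1 true → odd ✓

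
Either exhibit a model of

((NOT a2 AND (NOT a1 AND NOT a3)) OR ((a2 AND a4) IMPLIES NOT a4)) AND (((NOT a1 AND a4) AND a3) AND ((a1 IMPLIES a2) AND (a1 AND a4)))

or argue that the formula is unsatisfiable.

Case a1 = True: the conjunct NOT a1 is False.
Case a1 = False: the conjunct a1 is False.
Both cases fail — unsatisfiable.

Unsatisfiable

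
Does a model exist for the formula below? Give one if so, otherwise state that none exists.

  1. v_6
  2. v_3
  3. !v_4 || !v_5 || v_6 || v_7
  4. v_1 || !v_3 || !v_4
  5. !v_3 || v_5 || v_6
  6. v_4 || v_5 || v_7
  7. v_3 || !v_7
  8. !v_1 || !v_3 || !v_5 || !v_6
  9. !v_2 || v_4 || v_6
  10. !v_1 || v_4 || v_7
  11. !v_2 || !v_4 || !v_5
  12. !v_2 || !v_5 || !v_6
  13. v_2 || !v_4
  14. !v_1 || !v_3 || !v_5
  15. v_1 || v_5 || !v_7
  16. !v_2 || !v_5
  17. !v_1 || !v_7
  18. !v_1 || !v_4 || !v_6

v_1: False, v_2: False, v_3: True, v_4: False, v_5: True, v_6: True, v_7: False

Unit clause (v_6) forces v_6 = True.
Unit clause (v_3) forces v_3 = True.
Try v_1 = True:
  (!v_1 || !v_3 || !v_5 || !v_6) forces v_5 = False.
  (!v_1 || !v_7) forces v_7 = False.
  (v_4 || v_5 || v_7) forces v_4 = True.
  clause (!v_1 || !v_4 || !v_6) is falsified — backtrack.
So v_1 = False.
  then (v_1 || !v_3 || !v_4) forces v_4 = False.
Try v_2 = True:
  (!v_2 || !v_5 || !v_6) forces v_5 = False.
  (v_4 || v_5 || v_7) forces v_7 = True.
  clause (v_1 || v_5 || !v_7) is falsified — backtrack.
So v_2 = False.
Set v_5 = True.
Set v_7 = False.
All clauses satisfied.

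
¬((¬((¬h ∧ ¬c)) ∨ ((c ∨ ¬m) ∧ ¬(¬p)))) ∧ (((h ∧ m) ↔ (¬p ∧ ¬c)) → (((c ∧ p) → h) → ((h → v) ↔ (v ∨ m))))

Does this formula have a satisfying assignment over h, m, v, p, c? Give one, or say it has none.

h=F; m=T; v=T; p=F; c=F

  ¬((¬((¬h ∧ ¬c)) ∨ ((c ∨ ¬m) ∧ ¬(¬p)))) = True
    ¬((¬h ∧ ¬c)) ∨ ((c ∨ ¬m) ∧ ¬(¬p)) = False
      ¬((¬h ∧ ¬c)) = False
        ¬h ∧ ¬c = True
          ¬h = True
          ¬c = True
      (c ∨ ¬m) ∧ ¬(¬p) = False
        c ∨ ¬m = False
          ¬m = False
        ¬(¬p) = False
          ¬p = True
  ((h ∧ m) ↔ (¬p ∧ ¬c)) → (((c ∧ p) → h) → ((h → v) ↔ (v ∨ m))) = True
    (h ∧ m) ↔ (¬p ∧ ¬c) = False
      h ∧ m = False
      ¬p ∧ ¬c = True
        ¬p = True
        ¬c = True
    ((c ∧ p) → h) → ((h → v) ↔ (v ∨ m)) = True
      (c ∧ p) → h = True
        c ∧ p = False
      (h → v) ↔ (v ∨ m) = True
        h → v = True
        v ∨ m = True
Both conjuncts True, so the formula holds.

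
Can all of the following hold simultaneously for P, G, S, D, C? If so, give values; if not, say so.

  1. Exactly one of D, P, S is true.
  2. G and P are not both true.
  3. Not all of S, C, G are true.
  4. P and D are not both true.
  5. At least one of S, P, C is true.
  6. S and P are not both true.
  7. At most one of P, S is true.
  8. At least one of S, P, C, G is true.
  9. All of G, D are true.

P=F, G=T, S=F, D=T, C=T

  (1) {D, P, S}: 1 true — exactly one ✓
  (2) G=T, P=F — not both ✓
  (3) {S, C, G}: 2/3 true — not all ✓
  (4) P=F, D=T — not both ✓
  (5) {S, P, C}: 1 true — at least one ✓
  (6) S=F, P=F — not both ✓
  (7) {P, S}: 0 true — at most one ✓
  (8) {S, P, C, G}: 2 true — at least one ✓
  (9) {G, D}: all 2 true ✓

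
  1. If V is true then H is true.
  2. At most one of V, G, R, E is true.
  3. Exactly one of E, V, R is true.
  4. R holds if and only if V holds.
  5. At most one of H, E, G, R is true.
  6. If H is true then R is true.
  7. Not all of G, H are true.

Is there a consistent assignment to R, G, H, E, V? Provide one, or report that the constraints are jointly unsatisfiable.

R = False, G = False, H = False, E = True, V = False

  (1) V=F ⇒ H: vacuous ✓
  (2) {V, G, R, E}: 1 true — at most one ✓
  (3) {E, V, R}: 1 true — exactly one ✓
  (4) R=F, V=F — same ✓
  (5) {H, E, G, R}: 1 true — at most one ✓
  (6) H=F ⇒ R: vacuous ✓
  (7) {G, H}: 0/2 true — not all ✓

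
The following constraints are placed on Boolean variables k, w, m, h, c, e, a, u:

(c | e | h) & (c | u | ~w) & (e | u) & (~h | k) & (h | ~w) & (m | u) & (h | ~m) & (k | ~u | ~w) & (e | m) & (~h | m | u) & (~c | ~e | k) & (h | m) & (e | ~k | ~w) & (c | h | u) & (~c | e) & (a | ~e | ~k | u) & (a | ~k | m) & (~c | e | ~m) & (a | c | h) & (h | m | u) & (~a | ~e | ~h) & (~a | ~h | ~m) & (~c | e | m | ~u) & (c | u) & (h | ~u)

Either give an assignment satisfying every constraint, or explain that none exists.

k: True; w: False; m: True; h: True; c: False; e: True; a: False; u: True

Try k = False:
  (~h | k) forces h = False.
  (h | ~w) forces w = False.
  (h | ~m) forces m = False.
  clause (h | m) is falsified — backtrack.
So k = True.
Set w = False.
Set m = True.
  then (h | ~m) forces h = True.
  then (~a | ~h | ~m) forces a = False.
Set c = False.
  then (c | u) forces u = True.
Set e = True.
All clauses satisfied.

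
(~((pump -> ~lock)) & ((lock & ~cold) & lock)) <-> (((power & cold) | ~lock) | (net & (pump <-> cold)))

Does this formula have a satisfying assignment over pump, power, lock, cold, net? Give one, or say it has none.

pump=F; power=T; lock=T; cold=F; net=F

  (~((pump -> ~lock)) & ((lock & ~cold) & lock)) <-> (((power & cold) | ~lock) | (net & (pump <-> cold))) = True
    ~((pump -> ~lock)) & ((lock & ~cold) & lock) = False
      ~((pump -> ~lock)) = False
        pump -> ~lock = True
          ~lock = False
      (lock & ~cold) & lock = True
        lock & ~cold = True
          ~cold = True
    ((power & cold) | ~lock) | (net & (pump <-> cold)) = False
      (power & cold) | ~lock = False
        power & cold = False
        ~lock = False
      net & (pump <-> cold) = False
        pump <-> cold = True
The formula evaluates to True.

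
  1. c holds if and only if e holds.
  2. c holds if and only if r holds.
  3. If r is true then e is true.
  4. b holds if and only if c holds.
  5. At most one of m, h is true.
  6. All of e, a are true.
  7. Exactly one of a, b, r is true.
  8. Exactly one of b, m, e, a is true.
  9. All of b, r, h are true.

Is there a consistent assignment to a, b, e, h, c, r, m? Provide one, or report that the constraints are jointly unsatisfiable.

Unsatisfiable — no assignment works.

Case a = True:
  (6) forces e = True.
  Constraint (8) is violated (e=T, a=T) — contradiction.
Case a = False:
  Constraint (6) is violated (a=F) — contradiction.
Both cases fail — unsatisfiable.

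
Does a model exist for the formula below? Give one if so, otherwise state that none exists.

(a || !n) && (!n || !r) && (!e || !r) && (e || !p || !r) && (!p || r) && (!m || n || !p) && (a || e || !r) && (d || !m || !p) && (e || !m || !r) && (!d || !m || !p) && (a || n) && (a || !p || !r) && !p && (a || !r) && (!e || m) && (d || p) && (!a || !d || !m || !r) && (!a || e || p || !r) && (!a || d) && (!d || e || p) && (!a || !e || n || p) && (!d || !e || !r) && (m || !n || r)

d = True, m = True, r = False, n = True, a = True, e = True, p = False

Unit clause (!p) forces p = False.
In (d || p) only d is left, so d = True.
In (!d || e || p) only e is left, so e = True.
In (!d || !e || !r) only !r is left, so r = False.
In (!e || m) only m is left, so m = True.
Try n = False:
  (a || n) forces a = True.
  clause (!a || !e || n || p) is falsified — backtrack.
So n = True.
  then (a || !n) forces a = True.
All clauses satisfied.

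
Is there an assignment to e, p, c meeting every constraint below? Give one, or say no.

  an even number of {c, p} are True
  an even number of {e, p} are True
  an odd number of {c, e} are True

Adding constraints 1, 2, 3 mod 2: every variable appears an even number of times on the left, so the left side is 0.
But the right sides sum to 1 (mod 2). 0 ≠ 1 — the system is inconsistent.

Unsatisfiable — no assignment works.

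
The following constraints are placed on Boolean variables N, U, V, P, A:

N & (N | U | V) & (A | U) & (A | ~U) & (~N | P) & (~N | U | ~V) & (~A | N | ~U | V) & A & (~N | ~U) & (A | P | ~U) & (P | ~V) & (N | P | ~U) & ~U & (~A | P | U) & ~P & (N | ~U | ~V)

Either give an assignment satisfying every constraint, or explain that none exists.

The formula is unsatisfiable.

Case N = True:
  (~N | P) forces P = True.
  Clause (~P) is falsified — contradiction.
Case N = False:
  Clause (N) is falsified — contradiction.
Both cases fail, so the formula is unsatisfiable.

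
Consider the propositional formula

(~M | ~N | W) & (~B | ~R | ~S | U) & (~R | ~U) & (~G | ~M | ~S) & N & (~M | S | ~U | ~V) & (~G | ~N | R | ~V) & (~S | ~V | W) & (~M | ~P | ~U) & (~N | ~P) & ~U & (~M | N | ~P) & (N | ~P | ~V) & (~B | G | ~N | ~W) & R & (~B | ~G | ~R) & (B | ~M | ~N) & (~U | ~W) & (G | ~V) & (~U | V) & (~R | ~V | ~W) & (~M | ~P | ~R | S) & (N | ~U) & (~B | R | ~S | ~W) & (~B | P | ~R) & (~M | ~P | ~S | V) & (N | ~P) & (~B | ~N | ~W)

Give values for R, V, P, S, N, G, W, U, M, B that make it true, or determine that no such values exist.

R=T; V=F; P=F; S=T; N=T; G=F; W=T; U=F; M=F; B=F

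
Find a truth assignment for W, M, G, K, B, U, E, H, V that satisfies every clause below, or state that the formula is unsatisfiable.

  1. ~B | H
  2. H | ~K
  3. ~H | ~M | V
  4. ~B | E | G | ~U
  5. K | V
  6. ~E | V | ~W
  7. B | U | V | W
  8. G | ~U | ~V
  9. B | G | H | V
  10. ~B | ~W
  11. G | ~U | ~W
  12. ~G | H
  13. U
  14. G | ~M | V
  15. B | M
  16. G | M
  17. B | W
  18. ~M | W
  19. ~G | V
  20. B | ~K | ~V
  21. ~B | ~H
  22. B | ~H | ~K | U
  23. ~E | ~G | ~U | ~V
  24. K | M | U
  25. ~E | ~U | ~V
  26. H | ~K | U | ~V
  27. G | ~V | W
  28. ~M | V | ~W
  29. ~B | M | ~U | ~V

Unit clause (U) forces U = True.
Try W = False:
  (B | W) forces B = True.
  (~B | H) forces H = True.
  clause (~B | ~H) is falsified — backtrack.
So W = True.
  then (~B | ~W) forces B = False.
  then (G | ~U | ~W) forces G = True.
  then (~G | H) forces H = True.
  then (B | M) forces M = True.
  then (~G | V) forces V = True.
  then (B | ~K | ~V) forces K = False.
  then (~E | ~G | ~U | ~V) forces E = False.
All clauses satisfied.

W = True, M = True, G = True, K = False, B = False, U = True, E = False, H = True, V = True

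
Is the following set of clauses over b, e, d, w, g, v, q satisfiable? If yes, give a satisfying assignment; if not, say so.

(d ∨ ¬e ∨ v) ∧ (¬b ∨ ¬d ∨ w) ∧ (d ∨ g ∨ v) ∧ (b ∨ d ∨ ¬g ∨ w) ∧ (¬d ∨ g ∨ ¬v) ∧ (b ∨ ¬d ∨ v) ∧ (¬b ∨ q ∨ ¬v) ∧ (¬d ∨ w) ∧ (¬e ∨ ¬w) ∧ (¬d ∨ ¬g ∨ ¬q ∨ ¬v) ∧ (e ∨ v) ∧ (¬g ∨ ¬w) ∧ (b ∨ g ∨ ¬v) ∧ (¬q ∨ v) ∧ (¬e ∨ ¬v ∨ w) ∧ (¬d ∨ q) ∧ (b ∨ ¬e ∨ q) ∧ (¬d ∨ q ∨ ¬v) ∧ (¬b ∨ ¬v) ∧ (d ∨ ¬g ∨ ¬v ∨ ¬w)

UNSATISFIABLE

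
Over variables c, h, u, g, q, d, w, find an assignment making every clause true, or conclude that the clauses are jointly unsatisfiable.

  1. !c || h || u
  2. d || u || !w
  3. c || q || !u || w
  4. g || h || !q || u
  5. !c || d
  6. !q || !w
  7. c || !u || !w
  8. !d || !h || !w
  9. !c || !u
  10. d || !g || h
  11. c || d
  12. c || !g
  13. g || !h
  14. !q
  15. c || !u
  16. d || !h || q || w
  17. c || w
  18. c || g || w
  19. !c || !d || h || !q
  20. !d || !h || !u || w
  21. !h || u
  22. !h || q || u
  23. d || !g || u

Unit clause (!q) forces q = False.
Try c = True:
  (!c || d) forces d = True.
  (!c || !u) forces u = False.
  (!c || h || u) forces h = True.
  clause (!h || u) is falsified — backtrack.
So c = False.
  then (c || d) forces d = True.
  then (c || !g) forces g = False.
  then (g || !h) forces h = False.
  then (c || !u) forces u = False.
  then (c || w) forces w = True.
All clauses satisfied.

c=F, h=F, u=F, g=F, q=F, d=T, w=T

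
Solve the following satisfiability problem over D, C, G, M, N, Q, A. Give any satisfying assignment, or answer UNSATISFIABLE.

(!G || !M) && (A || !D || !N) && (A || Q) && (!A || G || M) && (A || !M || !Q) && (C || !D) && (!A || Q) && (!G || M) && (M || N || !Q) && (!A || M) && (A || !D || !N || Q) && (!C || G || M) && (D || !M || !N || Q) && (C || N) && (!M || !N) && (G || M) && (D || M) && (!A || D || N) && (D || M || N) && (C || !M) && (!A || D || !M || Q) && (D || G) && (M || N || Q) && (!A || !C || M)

Set D = True.
  then (C || !D) forces C = True.
Try G = True:
  (!G || !M) forces M = False.
  clause (!G || M) is falsified — backtrack.
So G = False.
  then (!C || G || M) forces M = True.
  then (!M || !N) forces N = False.
Set Q = True.
  then (A || !M || !Q) forces A = True.
All clauses satisfied.

D = True, C = True, G = False, M = True, N = False, Q = True, A = True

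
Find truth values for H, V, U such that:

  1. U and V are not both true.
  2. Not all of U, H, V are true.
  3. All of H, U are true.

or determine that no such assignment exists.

H: True, V: False, U: True

  (1) U=T, V=F — not both ✓
  (2) {U, H, V}: 2/3 true — not all ✓
  (3) {H, U}: all 2 true ✓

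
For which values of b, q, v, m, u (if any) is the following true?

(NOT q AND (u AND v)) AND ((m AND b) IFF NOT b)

b=T, q=F, v=T, m=F, u=T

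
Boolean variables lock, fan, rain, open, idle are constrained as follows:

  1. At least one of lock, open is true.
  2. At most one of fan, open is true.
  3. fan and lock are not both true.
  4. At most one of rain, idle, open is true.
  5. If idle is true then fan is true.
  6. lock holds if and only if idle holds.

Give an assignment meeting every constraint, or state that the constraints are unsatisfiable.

lock = False; fan = False; rain = False; open = True; idle = False

  (1) {lock, open}: 1 true — at least one ✓
  (2) {fan, open}: 1 true — at most one ✓
  (3) fan=F, lock=F — not both ✓
  (4) {rain, idle, open}: 1 true — at most one ✓
  (5) idle=F ⇒ fan: vacuous ✓
  (6) lock=F, idle=F — same ✓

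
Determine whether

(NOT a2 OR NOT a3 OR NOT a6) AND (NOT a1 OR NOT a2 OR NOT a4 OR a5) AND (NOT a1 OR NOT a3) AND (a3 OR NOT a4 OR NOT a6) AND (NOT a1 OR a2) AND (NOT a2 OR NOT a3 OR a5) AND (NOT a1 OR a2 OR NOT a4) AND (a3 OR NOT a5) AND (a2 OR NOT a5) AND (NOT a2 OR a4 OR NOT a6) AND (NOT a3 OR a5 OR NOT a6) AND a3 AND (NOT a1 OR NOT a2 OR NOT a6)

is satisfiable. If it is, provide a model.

a1: False, a2: False, a3: True, a4: False, a5: False, a6: False

Unit clause (a3) forces a3 = True.
In (NOT a1 OR NOT a3) only NOT a1 is left, so a1 = False.
Set a2 = False.
  then (a2 OR NOT a5) forces a5 = False.
  then (NOT a3 OR a5 OR NOT a6) forces a6 = False.
Set a4 = False.
All clauses satisfied.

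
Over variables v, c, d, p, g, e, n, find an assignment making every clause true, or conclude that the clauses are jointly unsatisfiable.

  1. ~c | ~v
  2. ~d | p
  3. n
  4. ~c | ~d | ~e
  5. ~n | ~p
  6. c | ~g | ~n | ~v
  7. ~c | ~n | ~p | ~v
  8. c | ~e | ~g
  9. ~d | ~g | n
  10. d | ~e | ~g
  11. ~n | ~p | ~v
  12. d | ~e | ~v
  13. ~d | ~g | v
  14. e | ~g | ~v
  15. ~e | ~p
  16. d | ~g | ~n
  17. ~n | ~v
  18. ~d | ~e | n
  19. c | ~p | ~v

Unit clause (n) forces n = True.
In (~n | ~p) only ~p is left, so p = False.
In (~n | ~v) only ~v is left, so v = False.
In (~d | p) only ~d is left, so d = False.
In (d | ~g | ~n) only ~g is left, so g = False.
Set c = False.
Set e = False.
All clauses satisfied.

v=F, c=F, d=F, p=F, g=F, e=F, n=T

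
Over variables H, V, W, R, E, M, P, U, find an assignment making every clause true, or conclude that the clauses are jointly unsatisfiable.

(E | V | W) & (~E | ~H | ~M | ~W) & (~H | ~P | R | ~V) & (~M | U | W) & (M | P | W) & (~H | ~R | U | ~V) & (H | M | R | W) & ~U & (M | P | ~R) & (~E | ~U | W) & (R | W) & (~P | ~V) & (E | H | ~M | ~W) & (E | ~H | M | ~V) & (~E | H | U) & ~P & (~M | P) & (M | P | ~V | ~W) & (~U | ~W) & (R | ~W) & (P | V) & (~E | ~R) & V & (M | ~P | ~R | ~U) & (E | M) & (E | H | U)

Case V = True:
  (~U) forces U = False.
  (~P | ~V) forces P = False.
  (~M | P) forces M = False.
  (M | P | W) forces W = True.
  Clause (M | P | ~V | ~W) is falsified — contradiction.
Case V = False:
  Clause (V) is falsified — contradiction.
Both cases fail, so the formula is unsatisfiable.

Unsatisfiable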